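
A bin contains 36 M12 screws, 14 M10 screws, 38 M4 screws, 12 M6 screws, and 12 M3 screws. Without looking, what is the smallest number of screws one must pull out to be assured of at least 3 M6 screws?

To avoid M6 screws as long as possible, exhaust the other 4 sizes first.
The worst case draws every non-M6 screw first: 36 + 14 + 38 + 12 = 100.
The next 3 draws are then forced to be M6, giving 100 + 3 = 103.

103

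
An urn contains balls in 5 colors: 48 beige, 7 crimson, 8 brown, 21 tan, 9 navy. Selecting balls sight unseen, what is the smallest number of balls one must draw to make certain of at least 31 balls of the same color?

76

In the worst case we take at most 30 of each color, but all 7 crimson, all 8 brown, all 21 tan, and all 9 navy (fewer than 30), giving 30 + 7 + 8 + 21 + 9 = 75.
One more ball then forces some color to 31, so 75 + 1 = 76.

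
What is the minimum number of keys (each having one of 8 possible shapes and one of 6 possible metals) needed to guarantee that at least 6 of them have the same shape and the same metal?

There are 8 × 6 = 48 (shape, metal) combinations acting as pigeonholes.
With 48 × 5 = 240 keys we could place exactly 5 in each, with no (shape, metal) pair reaching 6.
One more forces some (shape, metal) pair to hold 6, so 240 + 1 = 241.

241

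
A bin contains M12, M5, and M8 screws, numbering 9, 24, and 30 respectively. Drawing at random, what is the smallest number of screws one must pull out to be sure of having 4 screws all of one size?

Treat the 3 sizes as pigeonholes.
The worst case takes 3 screws of each size without reaching 4 of any: 3 × 3 = 9.
The next screw must bring some size to 4, so 9 + 1 = 10.

10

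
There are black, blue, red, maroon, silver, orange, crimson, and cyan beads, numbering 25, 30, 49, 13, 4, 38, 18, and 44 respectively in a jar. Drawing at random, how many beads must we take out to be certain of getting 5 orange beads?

188

The worst case draws every non-orange bead first: 25 + 30 + 49 + 13 + 4 + 18 + 44 = 183.
The next 5 draws are then forced to be orange, giving 183 + 5 = 188.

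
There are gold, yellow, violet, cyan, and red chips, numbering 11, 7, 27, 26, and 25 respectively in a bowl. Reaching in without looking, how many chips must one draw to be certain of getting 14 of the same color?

In the worst case we take at most 13 of each color, but all 11 gold and all 7 yellow (fewer than 13), giving 11 + 7 + 13 + 13 + 13 = 57.
One more chip then forces some color to 14, so 57 + 1 = 58.

58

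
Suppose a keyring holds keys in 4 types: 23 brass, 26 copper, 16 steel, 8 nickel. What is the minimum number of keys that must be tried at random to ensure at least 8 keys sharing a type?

Treat the 4 types as pigeonholes.
The worst case takes 7 keys of each type without reaching 8 of any: 4 × 7 = 28.
The next key must bring some type to 8, so 28 + 1 = 29.

29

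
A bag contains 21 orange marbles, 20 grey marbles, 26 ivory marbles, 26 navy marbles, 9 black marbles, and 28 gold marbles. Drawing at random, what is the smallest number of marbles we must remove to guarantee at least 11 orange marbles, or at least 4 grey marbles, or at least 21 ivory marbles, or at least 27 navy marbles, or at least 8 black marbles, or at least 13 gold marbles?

79

Each of the 6 colors has its own threshold; avoid all of them simultaneously.
The worst case stops just short of every target: 10 orange, 3 grey, 20 ivory, 26 navy, 7 black, 12 gold — 10 + 3 + 20 + 26 + 7 + 12 = 78 marbles.
One more marble must push some color to its target, so 78 + 1 = 79.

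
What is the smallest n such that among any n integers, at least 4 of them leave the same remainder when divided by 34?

There are 34 residue classes modulo 34 acting as pigeonholes.
With 34 × 3 = 102 integers we could place exactly 3 in each, with no class reaching 4.
One more forces some class to hold 4, so 102 + 1 = 103.

103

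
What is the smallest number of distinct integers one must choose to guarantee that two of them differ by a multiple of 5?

6

Two integers differ by a multiple of 5 exactly when they share a remainder mod 5.
There are 5 residue classes mod 5, so 5 integers can all lie in distinct classes.
One more integer must repeat a residue, giving a difference divisible by 5. So n = 5 + 1 = 6.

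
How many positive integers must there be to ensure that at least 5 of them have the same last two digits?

401

There are 100 possible two-digit endings acting as pigeonholes.
With 100 × 4 = 400 positive integers we could place exactly 4 in each, with no class reaching 5.
One more forces some class to hold 5, so 400 + 1 = 401.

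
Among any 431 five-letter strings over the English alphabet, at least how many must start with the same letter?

The 431 five-letter strings over the English alphabet fall into 26 possible first letters.
If each of the 26 possible first letters held at most 16, the total would be at most 26 × 16 = 416 < 431, a contradiction.
So at least one holds ⌈431/26⌉ = 17.

17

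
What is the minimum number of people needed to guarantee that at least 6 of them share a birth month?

61

There are 12 months of the year acting as pigeonholes.
With 12 × 5 = 60 people we could place exactly 5 in each, with no class reaching 6.
One more forces some class to hold 6, so 60 + 1 = 61.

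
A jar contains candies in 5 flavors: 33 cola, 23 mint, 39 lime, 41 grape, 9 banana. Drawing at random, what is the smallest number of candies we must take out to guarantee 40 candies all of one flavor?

In the worst case we take at most 39 of each flavor, but all 33 cola, all 23 mint, and all 9 banana (fewer than 39), giving 33 + 23 + 39 + 39 + 9 = 143.
One more candy then forces some flavor to 40, so 143 + 1 = 144.

144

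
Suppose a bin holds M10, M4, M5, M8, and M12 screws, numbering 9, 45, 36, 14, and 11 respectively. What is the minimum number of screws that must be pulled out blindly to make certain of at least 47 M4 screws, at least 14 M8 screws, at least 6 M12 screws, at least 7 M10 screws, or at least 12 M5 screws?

The worst case stops just short of every target: 6 M10, all 45 M4, 11 M5, 13 M8, 5 M12 — 6 + 45 + 11 + 13 + 5 = 80 screws.
One more screw must push some size to its target, so 80 + 1 = 81.

81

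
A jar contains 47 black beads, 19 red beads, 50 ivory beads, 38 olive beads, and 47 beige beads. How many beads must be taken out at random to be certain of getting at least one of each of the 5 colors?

183

The hardest color to obtain is red: we could draw every other bead first — 201 − 19 = 182 beads — without a single red one.
The next draw must be red, so 182 + 1 = 183.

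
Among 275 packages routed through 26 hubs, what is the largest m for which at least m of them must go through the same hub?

11

If each of the 26 hubs held at most 10, the total would be at most 26 × 10 = 260 < 275, a contradiction.
So at least one holds ⌈275/26⌉ = 11.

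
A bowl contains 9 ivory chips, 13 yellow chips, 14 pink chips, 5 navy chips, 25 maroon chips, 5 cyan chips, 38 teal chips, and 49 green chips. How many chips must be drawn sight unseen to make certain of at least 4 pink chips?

The worst case draws every non-pink chip first: 9 + 13 + 5 + 25 + 5 + 38 + 49 = 144.
The next 4 draws are then forced to be pink, giving 144 + 4 = 148.

148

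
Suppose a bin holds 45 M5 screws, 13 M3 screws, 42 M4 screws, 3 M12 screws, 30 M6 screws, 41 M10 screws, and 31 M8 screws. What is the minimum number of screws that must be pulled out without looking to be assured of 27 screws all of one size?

147

In the worst case we take at most 26 of each size, but all 13 M3 and all 3 M12 (fewer than 26), giving 26 + 13 + 26 + 3 + 26 + 26 + 26 = 146.
One more screw then forces some size to 27, so 146 + 1 = 147.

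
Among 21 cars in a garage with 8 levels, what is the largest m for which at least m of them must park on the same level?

3

The 21 cars fall into 8 levels.
If each of the 8 levels held at most 2, the total would be at most 8 × 2 = 16 < 21, a contradiction.
So at least one holds ⌈21/8⌉ = 3.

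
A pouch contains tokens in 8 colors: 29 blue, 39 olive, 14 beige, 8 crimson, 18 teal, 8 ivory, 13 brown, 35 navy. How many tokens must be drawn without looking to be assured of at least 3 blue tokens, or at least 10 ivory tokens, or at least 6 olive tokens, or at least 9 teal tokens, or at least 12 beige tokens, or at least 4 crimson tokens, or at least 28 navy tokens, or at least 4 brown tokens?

68

The worst case stops just short of every target: 2 blue, 5 olive, 11 beige, 3 crimson, 8 teal, all 8 ivory, 3 brown, 27 navy — 2 + 5 + 11 + 3 + 8 + 8 + 3 + 27 = 67 tokens.
One more token must push some color to its target, so 67 + 1 = 68.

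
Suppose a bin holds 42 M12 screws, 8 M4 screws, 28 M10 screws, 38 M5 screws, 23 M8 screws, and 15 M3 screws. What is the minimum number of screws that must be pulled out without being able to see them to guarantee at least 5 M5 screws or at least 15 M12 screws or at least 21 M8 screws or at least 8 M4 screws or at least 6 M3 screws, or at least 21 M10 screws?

71

Each of the 6 sizes has its own threshold; avoid all of them simultaneously.
The worst case stops just short of every target: 14 M12, 7 M4, 20 M10, 4 M5, 20 M8, 5 M3 — 14 + 7 + 20 + 4 + 20 + 5 = 70 screws.
One more screw must push some size to its target, so 70 + 1 = 71.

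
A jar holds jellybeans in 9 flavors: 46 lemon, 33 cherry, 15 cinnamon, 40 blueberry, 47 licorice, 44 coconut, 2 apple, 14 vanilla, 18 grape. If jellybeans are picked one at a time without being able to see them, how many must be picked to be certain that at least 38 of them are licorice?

250

The worst case draws every non-licorice jellybean first: 46 + 33 + 15 + 40 + 44 + 2 + 14 + 18 = 212.
The next 38 draws are then forced to be licorice, giving 212 + 38 = 250.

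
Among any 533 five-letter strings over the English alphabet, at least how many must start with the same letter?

21

There are 26 possible first letters, which serve as the pigeonholes.
If each of the 26 possible first letters held at most 20, the total would be at most 26 × 20 = 520 < 533, a contradiction.
So at least one holds ⌈533/26⌉ = 21.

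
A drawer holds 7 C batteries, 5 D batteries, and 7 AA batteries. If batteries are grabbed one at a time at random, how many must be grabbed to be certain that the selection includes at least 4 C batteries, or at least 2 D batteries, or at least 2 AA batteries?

6

The worst case stops just short of every target: 3 C, 1 D, 1 AA — 3 + 1 + 1 = 5 batteries.
One more battery must push some type to its target, so 5 + 1 = 6.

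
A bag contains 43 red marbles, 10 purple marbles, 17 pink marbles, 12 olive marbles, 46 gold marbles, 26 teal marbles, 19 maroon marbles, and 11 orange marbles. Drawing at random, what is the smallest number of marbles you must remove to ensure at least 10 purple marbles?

The worst case draws every non-purple marble first: 43 + 17 + 12 + 46 + 26 + 19 + 11 = 174.
The next 10 draws are then forced to be purple, giving 174 + 10 = 184.

184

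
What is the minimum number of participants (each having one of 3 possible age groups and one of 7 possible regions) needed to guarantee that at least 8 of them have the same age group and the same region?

There are 3 × 7 = 21 (age group, region) combinations acting as pigeonholes.
With 21 × 7 = 147 participants we could place exactly 7 in each, with no (age group, region) pair reaching 8.
One more forces some (age group, region) pair to hold 8, so 147 + 1 = 148.

148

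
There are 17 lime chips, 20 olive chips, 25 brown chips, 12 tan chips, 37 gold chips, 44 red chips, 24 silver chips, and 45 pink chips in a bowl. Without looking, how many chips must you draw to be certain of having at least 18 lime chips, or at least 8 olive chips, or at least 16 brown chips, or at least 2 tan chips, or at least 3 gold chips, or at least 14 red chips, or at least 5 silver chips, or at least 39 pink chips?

98

The worst case stops just short of every target: 17 lime, 7 olive, 15 brown, 1 tan, 2 gold, 13 red, 4 silver, 38 pink — 17 + 7 + 15 + 1 + 2 + 13 + 4 + 38 = 97 chips.
One more chip must push some color to its target, so 97 + 1 = 98.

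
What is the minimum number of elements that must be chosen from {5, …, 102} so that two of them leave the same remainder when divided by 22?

23

Group the integers by remainder mod 22; there are 22 residue classes, each nonempty in this range.
Choosing one from each class (22 integers) avoids any shared remainder.
One more choice must repeat a class, so two differ by a multiple of 22. Hence 22 + 1 = 23.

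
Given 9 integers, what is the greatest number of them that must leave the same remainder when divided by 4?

3

The 9 integers fall into 4 residue classes modulo 4.
If each of the 4 residue classes modulo 4 held at most 2, the total would be at most 4 × 2 = 8 < 9, a contradiction.
So at least one holds ⌈9/4⌉ = 3.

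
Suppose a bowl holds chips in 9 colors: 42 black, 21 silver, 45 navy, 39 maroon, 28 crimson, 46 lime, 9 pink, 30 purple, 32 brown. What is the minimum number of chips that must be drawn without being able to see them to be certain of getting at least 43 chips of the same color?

286

In the worst case we take at most 42 of each color, but all 21 silver, all 39 maroon, all 28 crimson, all 9 pink, all 30 purple, and all 32 brown (fewer than 42), giving 42 + 21 + 42 + 39 + 28 + 42 + 9 + 30 + 32 = 285.
One more chip then forces some color to 43, so 285 + 1 = 286.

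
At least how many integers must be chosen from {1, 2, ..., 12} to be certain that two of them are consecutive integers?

Partition {1, …, 12} into 6 pairs: {1,2}, {3,4}, …, {11,12}.
Choosing 6 integers — say the 6 even numbers 2, 4, …, 12 — takes one from each pair and avoids the property.
Choosing 7 forces two into the same pair by pigeonhole, and those are consecutive. So 7.

7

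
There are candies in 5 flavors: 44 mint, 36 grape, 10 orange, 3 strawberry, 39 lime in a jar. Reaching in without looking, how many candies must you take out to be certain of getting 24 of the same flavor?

In the worst case we take at most 23 of each flavor, but all 10 orange and all 3 strawberry (fewer than 23), giving 23 + 23 + 10 + 3 + 23 = 82.
One more candy then forces some flavor to 24, so 82 + 1 = 83.

83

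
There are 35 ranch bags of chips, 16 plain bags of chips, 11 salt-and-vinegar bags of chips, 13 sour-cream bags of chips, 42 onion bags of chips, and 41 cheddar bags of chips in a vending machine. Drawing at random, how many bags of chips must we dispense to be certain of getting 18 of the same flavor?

92

In the worst case we take at most 17 of each flavor, but all 16 plain, all 11 salt-and-vinegar, and all 13 sour-cream (fewer than 17), giving 17 + 16 + 11 + 13 + 17 + 17 = 91.
One more bag of chips then forces some flavor to 18, so 91 + 1 = 92.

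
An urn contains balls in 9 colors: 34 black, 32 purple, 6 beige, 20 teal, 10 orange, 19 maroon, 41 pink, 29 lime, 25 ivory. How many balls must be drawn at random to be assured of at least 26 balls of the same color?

Treat the 9 colors as pigeonholes.
In the worst case we take at most 25 of each color, but all 6 beige, all 20 teal, all 10 orange, and all 19 maroon (fewer than 25), giving 25 + 25 + 6 + 20 + 10 + 19 + 25 + 25 + 25 = 180.
One more ball then forces some color to 26, so 180 + 1 = 181.

181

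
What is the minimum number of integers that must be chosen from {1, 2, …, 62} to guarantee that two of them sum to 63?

32

Partition {1, …, 62} into 31 pairs: {1,62}, {2,61}, …, {31,32}.
Choosing 31 integers — say the integers 1 through 31 — takes one from each pair and avoids the property.
Choosing 32 forces two into the same pair by pigeonhole, and those sum to 63. So 32.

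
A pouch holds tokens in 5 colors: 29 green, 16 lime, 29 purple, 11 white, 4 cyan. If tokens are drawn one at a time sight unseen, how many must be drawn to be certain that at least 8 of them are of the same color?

In the worst case we take at most 7 of each color, but all 4 cyan (fewer than 7), giving 7 + 7 + 7 + 7 + 4 = 32.
One more token then forces some color to 8, so 32 + 1 = 33.

33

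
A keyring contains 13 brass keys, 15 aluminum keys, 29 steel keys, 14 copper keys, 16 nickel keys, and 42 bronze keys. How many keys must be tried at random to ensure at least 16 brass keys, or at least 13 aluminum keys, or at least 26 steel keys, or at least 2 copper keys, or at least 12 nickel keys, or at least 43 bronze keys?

105

Each of the 6 types has its own threshold; avoid all of them simultaneously.
The worst case stops just short of every target: all 13 brass, 12 aluminum, 25 steel, 1 copper, 11 nickel, 42 bronze — 13 + 12 + 25 + 1 + 11 + 42 = 104 keys.
One more key must push some type to its target, so 104 + 1 = 105.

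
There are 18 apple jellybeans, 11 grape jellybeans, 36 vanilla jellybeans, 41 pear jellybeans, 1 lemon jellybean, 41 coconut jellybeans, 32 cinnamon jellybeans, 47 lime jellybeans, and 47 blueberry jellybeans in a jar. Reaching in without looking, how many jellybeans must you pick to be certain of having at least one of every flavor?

274

The hardest flavor to obtain is lemon: we could draw every other jellybean first — 274 − 1 = 273 jellybeans — without a single lemon one.
The next draw must be lemon, so 273 + 1 = 274.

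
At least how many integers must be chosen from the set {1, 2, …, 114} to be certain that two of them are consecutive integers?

Partition {1, …, 114} into 57 pairs: {1,2}, {3,4}, …, {113,114}.
Choosing 57 integers — say the 57 even numbers 2, 4, …, 114 — takes one from each pair and avoids the property.
Choosing 58 forces two into the same pair by pigeonhole, and those are consecutive. So 58.

58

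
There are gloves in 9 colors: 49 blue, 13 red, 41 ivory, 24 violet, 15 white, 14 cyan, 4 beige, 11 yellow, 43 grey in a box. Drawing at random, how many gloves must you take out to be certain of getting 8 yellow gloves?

211

To avoid yellow gloves as long as possible, exhaust the other 8 colors first.
The worst case draws every non-yellow glove first: 49 + 13 + 41 + 24 + 15 + 14 + 4 + 43 = 203.
The next 8 draws are then forced to be yellow, giving 203 + 8 = 211.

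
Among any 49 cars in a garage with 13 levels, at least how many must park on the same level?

4

The 49 cars fall into 13 levels.
If each of the 13 levels held at most 3, the total would be at most 13 × 3 = 39 < 49, a contradiction.
So at least one holds ⌈49/13⌉ = 4.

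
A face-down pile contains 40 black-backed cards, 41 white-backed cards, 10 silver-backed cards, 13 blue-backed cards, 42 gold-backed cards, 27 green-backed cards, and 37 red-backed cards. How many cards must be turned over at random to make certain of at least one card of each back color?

201

The hardest back color to obtain is silver-backed: we could draw every other card first — 210 − 10 = 200 cards — without a single silver-backed one.
The next draw must be silver-backed, so 200 + 1 = 201.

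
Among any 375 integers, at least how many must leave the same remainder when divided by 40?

If each of the 40 residue classes modulo 40 held at most 9, the total would be at most 40 × 9 = 360 < 375, a contradiction.
So at least one holds ⌈375/40⌉ = 10.

10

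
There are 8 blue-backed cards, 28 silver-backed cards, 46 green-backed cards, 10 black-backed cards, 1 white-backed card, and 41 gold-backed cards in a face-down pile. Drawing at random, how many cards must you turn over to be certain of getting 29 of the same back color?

104

In the worst case we take at most 28 of each back color, but all 8 blue-backed, all 10 black-backed, and all 1 white-backed (fewer than 28), giving 8 + 28 + 28 + 10 + 1 + 28 = 103.
One more card then forces some back color to 29, so 103 + 1 = 104.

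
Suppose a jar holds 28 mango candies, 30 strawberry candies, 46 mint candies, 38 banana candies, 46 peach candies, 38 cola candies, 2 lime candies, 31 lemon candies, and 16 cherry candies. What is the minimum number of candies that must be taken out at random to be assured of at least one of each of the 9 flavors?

274

The hardest flavor to obtain is lime: we could draw every other candy first — 275 − 2 = 273 candies — without a single lime one.
The next draw must be lime, so 273 + 1 = 274.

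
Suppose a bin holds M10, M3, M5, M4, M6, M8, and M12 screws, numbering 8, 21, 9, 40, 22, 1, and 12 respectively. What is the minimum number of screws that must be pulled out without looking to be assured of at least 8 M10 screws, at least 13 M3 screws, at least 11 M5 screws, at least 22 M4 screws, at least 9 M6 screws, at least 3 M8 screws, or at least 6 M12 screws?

The worst case stops just short of every target: 7 M10, 12 M3, all 9 M5, 21 M4, 8 M6, all 1 M8, 5 M12 — 7 + 12 + 9 + 21 + 8 + 1 + 5 = 63 screws.
One more screw must push some size to its target, so 63 + 1 = 64.

64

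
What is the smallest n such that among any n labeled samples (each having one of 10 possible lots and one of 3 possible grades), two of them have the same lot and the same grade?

31

There are 10 × 3 = 30 (lot, grade) combinations acting as pigeonholes.
With 30 labeled samples we could place one in each, avoiding any repeat.
One more forces some (lot, grade) pair to hold 2, so 30 + 1 = 31.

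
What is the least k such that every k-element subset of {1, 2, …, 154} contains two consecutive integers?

Partition {1, …, 154} into 77 pairs: {1,2}, {3,4}, …, {153,154}.
Choosing 77 integers — say the 77 even numbers 2, 4, …, 154 — takes one from each pair and avoids the property.
Choosing 78 forces two into the same pair by pigeonhole, and those are consecutive. So 78.

78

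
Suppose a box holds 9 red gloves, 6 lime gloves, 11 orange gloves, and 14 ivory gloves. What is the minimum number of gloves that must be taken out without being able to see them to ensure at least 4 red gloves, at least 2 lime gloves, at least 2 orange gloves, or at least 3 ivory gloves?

The worst case stops just short of every target: 3 red, 1 lime, 1 orange, 2 ivory — 3 + 1 + 1 + 2 = 7 gloves.
One more glove must push some color to its target, so 7 + 1 = 8.

8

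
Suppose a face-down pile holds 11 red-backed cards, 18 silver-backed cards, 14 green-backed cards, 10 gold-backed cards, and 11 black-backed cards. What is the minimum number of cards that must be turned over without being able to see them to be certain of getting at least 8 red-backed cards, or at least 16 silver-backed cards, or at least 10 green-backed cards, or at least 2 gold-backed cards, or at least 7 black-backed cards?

39

The worst case stops just short of every target: 7 red-backed, 15 silver-backed, 9 green-backed, 1 gold-backed, 6 black-backed — 7 + 15 + 9 + 1 + 6 = 38 cards.
One more card must push some back color to its target, so 38 + 1 = 39.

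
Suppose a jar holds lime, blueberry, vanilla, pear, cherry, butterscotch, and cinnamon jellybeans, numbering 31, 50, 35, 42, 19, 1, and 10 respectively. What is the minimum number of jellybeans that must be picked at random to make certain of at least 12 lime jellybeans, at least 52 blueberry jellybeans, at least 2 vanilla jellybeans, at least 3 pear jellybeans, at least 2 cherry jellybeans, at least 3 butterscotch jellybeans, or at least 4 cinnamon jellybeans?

70

The worst case stops just short of every target: 11 lime, all 50 blueberry, 1 vanilla, 2 pear, 1 cherry, all 1 butterscotch, 3 cinnamon — 11 + 50 + 1 + 2 + 1 + 1 + 3 = 69 jellybeans.
One more jellybean must push some flavor to its target, so 69 + 1 = 70.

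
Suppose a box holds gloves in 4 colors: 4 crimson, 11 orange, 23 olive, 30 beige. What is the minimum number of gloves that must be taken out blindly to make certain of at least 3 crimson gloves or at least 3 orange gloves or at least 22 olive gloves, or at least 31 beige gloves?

Each of the 4 colors has its own threshold; avoid all of them simultaneously.
The worst case stops just short of every target: 2 crimson, 2 orange, 21 olive, 30 beige — 2 + 2 + 21 + 30 = 55 gloves.
One more glove must push some color to its target, so 55 + 1 = 56.

56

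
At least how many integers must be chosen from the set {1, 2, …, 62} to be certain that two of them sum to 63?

Partition {1, …, 62} into 31 pairs: {1,62}, {2,61}, …, {31,32}.
Choosing 31 integers — say the integers 1 through 31 — takes one from each pair and avoids the property.
Choosing 32 forces two into the same pair by pigeonhole, and those sum to 63. So 32.

32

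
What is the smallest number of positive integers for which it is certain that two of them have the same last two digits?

There are 100 possible two-digit endings acting as pigeonholes.
With 100 positive integers we could place one in each, avoiding any repeat.
One more forces some class to hold 2, so 100 + 1 = 101.

101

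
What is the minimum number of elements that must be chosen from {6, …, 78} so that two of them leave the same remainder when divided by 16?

17

Group the integers by remainder mod 16; there are 16 residue classes, each nonempty in this range.
Choosing one from each class (16 integers) avoids any shared remainder.
One more choice must repeat a class, so two differ by a multiple of 16. Hence 16 + 1 = 17.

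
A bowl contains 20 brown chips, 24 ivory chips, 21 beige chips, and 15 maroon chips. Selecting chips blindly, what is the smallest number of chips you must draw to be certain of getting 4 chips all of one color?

13

The worst case takes 3 chips of each color without reaching 4 of any: 4 × 3 = 12.
The next chip must bring some color to 4, so 12 + 1 = 13.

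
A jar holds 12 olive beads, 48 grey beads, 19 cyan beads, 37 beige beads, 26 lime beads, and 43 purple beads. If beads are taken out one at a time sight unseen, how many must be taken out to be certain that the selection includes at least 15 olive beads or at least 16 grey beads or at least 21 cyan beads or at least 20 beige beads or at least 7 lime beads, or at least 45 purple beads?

The worst case stops just short of every target: all 12 olive, 15 grey, all 19 cyan, 19 beige, 6 lime, all 43 purple — 12 + 15 + 19 + 19 + 6 + 43 = 114 beads.
One more bead must push some color to its target, so 114 + 1 = 115.

115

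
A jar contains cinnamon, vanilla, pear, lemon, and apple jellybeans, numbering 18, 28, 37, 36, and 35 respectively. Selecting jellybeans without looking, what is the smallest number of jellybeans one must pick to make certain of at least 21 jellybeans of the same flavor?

In the worst case we take at most 20 of each flavor, but all 18 cinnamon (fewer than 20), giving 18 + 20 + 20 + 20 + 20 = 98.
One more jellybean then forces some flavor to 21, so 98 + 1 = 99.

99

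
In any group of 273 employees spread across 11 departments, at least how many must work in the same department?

If each of the 11 departments held at most 24, the total would be at most 11 × 24 = 264 < 273, a contradiction.
So at least one holds ⌈273/11⌉ = 25.

25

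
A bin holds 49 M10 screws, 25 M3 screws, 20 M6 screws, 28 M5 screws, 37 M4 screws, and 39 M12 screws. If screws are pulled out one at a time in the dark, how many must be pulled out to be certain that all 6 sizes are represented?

The hardest size to obtain is M6: we could draw every other screw first — 198 − 20 = 178 screws — without a single M6 one.
The next draw must be M6, so 178 + 1 = 179.

179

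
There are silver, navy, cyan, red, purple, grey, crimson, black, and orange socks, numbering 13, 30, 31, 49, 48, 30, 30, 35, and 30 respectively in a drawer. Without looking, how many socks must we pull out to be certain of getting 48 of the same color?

294

Treat the 9 colors as pigeonholes.
In the worst case we take at most 47 of each color, but all 13 silver, all 30 navy, all 31 cyan, all 30 grey, all 30 crimson, all 35 black, and all 30 orange (fewer than 47), giving 13 + 30 + 31 + 47 + 47 + 30 + 30 + 35 + 30 = 293.
One more sock then forces some color to 48, so 293 + 1 = 294.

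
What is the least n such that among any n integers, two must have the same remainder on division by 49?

50

Two integers differ by a multiple of 49 exactly when they share a remainder mod 49.
There are 49 residue classes mod 49, so 49 integers can all lie in distinct classes.
One more integer must repeat a residue, giving a difference divisible by 49. So n = 49 + 1 = 50.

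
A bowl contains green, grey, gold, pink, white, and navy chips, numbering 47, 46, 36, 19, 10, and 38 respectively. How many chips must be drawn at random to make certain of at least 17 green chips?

The worst case draws every non-green chip first: 46 + 36 + 19 + 10 + 38 = 149.
The next 17 draws are then forced to be green, giving 149 + 17 = 166.

166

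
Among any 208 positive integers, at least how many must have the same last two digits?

3

If each of the 100 possible two-digit endings held at most 2, the total would be at most 100 × 2 = 200 < 208, a contradiction.
So at least one holds ⌈208/100⌉ = 3.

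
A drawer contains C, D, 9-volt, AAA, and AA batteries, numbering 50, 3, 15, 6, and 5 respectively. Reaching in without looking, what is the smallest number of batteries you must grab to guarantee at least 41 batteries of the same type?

70

In the worst case we take at most 40 of each type, but all 3 D, all 15 9-volt, all 6 AAA, and all 5 AA (fewer than 40), giving 40 + 3 + 15 + 6 + 5 = 69.
One more battery then forces some type to 41, so 69 + 1 = 70.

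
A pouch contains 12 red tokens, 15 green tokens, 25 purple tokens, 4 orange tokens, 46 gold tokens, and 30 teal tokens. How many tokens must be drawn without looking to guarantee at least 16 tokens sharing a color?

77

In the worst case we take at most 15 of each color, but all 12 red and all 4 orange (fewer than 15), giving 12 + 15 + 15 + 4 + 15 + 15 = 76.
One more token then forces some color to 16, so 76 + 1 = 77.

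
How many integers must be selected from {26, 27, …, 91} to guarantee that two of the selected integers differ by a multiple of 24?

25

Group the integers by remainder mod 24; there are 24 residue classes, each nonempty in this range.
Choosing one from each class (24 integers) avoids any shared remainder.
One more choice must repeat a class, so two differ by a multiple of 24. Hence 24 + 1 = 25.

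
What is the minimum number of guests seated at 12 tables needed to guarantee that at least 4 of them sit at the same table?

There are 12 tables acting as pigeonholes.
With 12 × 3 = 36 guests we could place exactly 3 in each, with no class reaching 4.
One more forces some class to hold 4, so 36 + 1 = 37.

37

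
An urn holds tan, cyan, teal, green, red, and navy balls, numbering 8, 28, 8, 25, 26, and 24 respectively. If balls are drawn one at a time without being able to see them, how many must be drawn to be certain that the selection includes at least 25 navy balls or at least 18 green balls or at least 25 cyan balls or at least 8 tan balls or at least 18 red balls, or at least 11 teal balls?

Each of the 6 colors has its own threshold; avoid all of them simultaneously.
The worst case stops just short of every target: 7 tan, 24 cyan, all 8 teal, 17 green, 17 red, 24 navy — 7 + 24 + 8 + 17 + 17 + 24 = 97 balls.
One more ball must push some color to its target, so 97 + 1 = 98.

98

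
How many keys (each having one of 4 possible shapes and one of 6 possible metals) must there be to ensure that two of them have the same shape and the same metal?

25

There are 4 × 6 = 24 (shape, metal) combinations acting as pigeonholes.
With 24 keys we could place one in each, avoiding any repeat.
One more forces some (shape, metal) pair to hold 2, so 24 + 1 = 25.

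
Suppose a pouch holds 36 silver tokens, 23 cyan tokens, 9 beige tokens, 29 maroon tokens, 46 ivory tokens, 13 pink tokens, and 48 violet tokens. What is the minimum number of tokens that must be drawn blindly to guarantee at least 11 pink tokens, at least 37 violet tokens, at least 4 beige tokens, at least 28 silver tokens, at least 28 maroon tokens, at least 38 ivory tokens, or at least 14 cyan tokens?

154

Each of the 7 colors has its own threshold; avoid all of them simultaneously.
The worst case stops just short of every target: 27 silver, 13 cyan, 3 beige, 27 maroon, 37 ivory, 10 pink, 36 violet — 27 + 13 + 3 + 27 + 37 + 10 + 36 = 153 tokens.
One more token must push some color to its target, so 153 + 1 = 154.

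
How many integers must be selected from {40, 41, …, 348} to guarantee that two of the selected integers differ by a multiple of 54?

55

Use the pigeonhole principle on residue classes: group the integers by remainder mod 54; there are 54 residue classes, each nonempty in this range.
Choosing one from each class (54 integers) avoids any shared remainder.
One more choice must repeat a class, so two differ by a multiple of 54. Hence 54 + 1 = 55.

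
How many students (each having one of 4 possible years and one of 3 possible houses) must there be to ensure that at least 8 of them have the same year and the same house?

There are 4 × 3 = 12 (year, house) combinations acting as pigeonholes.
With 12 × 7 = 84 students we could place exactly 7 in each, with no (year, house) pair reaching 8.
One more forces some (year, house) pair to hold 8, so 84 + 1 = 85.

85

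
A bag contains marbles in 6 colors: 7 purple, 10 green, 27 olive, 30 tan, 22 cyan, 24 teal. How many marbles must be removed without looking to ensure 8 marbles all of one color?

43

The worst case takes 7 marbles of each color without reaching 8 of any: 6 × 7 = 42.
The next marble must bring some color to 8, so 42 + 1 = 43.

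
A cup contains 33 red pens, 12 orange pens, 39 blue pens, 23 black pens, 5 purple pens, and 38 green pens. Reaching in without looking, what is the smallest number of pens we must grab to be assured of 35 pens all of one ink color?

142

In the worst case we take at most 34 of each ink color, but all 33 red, all 12 orange, all 23 black, and all 5 purple (fewer than 34), giving 33 + 12 + 34 + 23 + 5 + 34 = 141.
One more pen then forces some ink color to 35, so 141 + 1 = 142.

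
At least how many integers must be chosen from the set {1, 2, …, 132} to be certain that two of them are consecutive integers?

67

Partition {1, …, 132} into 66 pairs: {1,2}, {3,4}, …, {131,132}.
Choosing 66 integers — say the 66 even numbers 2, 4, …, 132 — takes one from each pair and avoids the property.
Choosing 67 forces two into the same pair by pigeonhole, and those are consecutive. So 67.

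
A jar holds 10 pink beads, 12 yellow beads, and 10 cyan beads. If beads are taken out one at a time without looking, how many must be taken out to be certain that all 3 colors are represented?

23

The hardest color to obtain is pink: we could draw every other bead first — 32 − 10 = 22 beads — without a single pink one.
The next draw must be pink, so 22 + 1 = 23.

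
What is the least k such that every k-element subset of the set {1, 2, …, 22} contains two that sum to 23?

Partition {1, …, 22} into 11 pairs: {1,22}, {2,21}, …, {11,12}.
Choosing 11 integers — say the integers 1 through 11 — takes one from each pair and avoids the property.
Choosing 12 forces two into the same pair by pigeonhole, and those sum to 23. So 12.

12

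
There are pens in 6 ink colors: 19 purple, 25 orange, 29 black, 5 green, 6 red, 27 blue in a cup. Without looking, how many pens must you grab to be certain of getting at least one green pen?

107

The worst case draws every non-green pen first: 19 + 25 + 29 + 6 + 27 = 106.
The next draw is then forced to be green, giving 106 + 1 = 107.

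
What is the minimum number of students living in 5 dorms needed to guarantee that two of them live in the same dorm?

6

There are 5 dorms acting as pigeonholes.
With 5 students we could place one in each, avoiding any repeat.
One more forces some class to hold 2, so 5 + 1 = 6.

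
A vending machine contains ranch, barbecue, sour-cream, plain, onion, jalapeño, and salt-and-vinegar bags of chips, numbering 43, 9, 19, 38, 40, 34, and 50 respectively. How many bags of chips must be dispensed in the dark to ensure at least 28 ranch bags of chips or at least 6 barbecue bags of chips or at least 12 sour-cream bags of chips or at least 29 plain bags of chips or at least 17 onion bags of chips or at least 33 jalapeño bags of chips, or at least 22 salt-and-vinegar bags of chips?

141

The worst case stops just short of every target: 27 ranch, 5 barbecue, 11 sour-cream, 28 plain, 16 onion, 32 jalapeño, 21 salt-and-vinegar — 27 + 5 + 11 + 28 + 16 + 32 + 21 = 140 bags of chips.
One more bag of chips must push some flavor to its target, so 140 + 1 = 141.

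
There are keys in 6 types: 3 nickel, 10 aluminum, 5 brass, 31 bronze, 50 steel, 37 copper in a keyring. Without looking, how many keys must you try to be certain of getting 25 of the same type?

Treat the 6 types as pigeonholes.
In the worst case we take at most 24 of each type, but all 3 nickel, all 10 aluminum, and all 5 brass (fewer than 24), giving 3 + 10 + 5 + 24 + 24 + 24 = 90.
One more key then forces some type to 25, so 90 + 1 = 91.

91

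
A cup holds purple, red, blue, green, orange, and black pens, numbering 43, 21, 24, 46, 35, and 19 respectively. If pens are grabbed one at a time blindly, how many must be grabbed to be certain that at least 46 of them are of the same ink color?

Treat the 6 ink colors as pigeonholes.
In the worst case we take at most 45 of each ink color, but all 43 purple, all 21 red, all 24 blue, all 35 orange, and all 19 black (fewer than 45), giving 43 + 21 + 24 + 45 + 35 + 19 = 187.
One more pen then forces some ink color to 46, so 187 + 1 = 188.

188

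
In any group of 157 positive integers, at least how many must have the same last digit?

16

There are 10 possible last digits, which serve as the pigeonholes.
If each of the 10 possible last digits held at most 15, the total would be at most 10 × 15 = 150 < 157, a contradiction.
So at least one holds ⌈157/10⌉ = 16.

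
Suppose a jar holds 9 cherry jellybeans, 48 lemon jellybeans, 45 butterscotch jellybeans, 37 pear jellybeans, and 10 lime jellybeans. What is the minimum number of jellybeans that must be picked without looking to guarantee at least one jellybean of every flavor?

The hardest flavor to obtain is cherry: we could draw every other jellybean first — 149 − 9 = 140 jellybeans — without a single cherry one.
The next draw must be cherry, so 140 + 1 = 141.

141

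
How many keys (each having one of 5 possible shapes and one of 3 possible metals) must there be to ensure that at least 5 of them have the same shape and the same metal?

61

There are 5 × 3 = 15 (shape, metal) combinations acting as pigeonholes.
With 15 × 4 = 60 keys we could place exactly 4 in each, with no (shape, metal) pair reaching 5.
One more forces some (shape, metal) pair to hold 5, so 60 + 1 = 61.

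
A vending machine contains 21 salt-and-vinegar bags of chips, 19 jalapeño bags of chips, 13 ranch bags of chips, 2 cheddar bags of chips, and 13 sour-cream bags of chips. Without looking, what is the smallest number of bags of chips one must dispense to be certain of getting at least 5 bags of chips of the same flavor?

19

In the worst case we take at most 4 of each flavor, but all 2 cheddar (fewer than 4), giving 4 + 4 + 4 + 2 + 4 = 18.
One more bag of chips then forces some flavor to 5, so 18 + 1 = 19.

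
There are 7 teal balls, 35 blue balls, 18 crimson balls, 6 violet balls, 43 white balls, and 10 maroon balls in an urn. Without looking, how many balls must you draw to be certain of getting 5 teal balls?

The worst case draws every non-teal ball first: 35 + 18 + 6 + 43 + 10 = 112.
The next 5 draws are then forced to be teal, giving 112 + 5 = 117.

117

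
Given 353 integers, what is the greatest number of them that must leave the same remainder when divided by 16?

The 353 integers fall into 16 residue classes modulo 16.
If each of the 16 residue classes modulo 16 held at most 22, the total would be at most 16 × 22 = 352 < 353, a contradiction.
So at least one holds ⌈353/16⌉ = 23.

23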